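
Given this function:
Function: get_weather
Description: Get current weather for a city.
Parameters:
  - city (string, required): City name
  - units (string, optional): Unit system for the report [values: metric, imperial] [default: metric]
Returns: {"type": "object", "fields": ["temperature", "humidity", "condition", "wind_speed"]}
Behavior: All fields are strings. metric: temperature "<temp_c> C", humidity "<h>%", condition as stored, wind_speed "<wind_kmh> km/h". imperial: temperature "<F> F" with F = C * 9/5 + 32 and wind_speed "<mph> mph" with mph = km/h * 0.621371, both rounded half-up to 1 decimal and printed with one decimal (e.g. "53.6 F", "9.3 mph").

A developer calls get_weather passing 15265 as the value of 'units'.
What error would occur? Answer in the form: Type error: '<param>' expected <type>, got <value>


Spec: 'units' is declared as string; 15265 is an integer.
Type error: 'units' expected string, got 15265


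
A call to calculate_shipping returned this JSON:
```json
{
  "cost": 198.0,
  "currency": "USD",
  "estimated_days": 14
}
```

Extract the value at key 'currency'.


USD


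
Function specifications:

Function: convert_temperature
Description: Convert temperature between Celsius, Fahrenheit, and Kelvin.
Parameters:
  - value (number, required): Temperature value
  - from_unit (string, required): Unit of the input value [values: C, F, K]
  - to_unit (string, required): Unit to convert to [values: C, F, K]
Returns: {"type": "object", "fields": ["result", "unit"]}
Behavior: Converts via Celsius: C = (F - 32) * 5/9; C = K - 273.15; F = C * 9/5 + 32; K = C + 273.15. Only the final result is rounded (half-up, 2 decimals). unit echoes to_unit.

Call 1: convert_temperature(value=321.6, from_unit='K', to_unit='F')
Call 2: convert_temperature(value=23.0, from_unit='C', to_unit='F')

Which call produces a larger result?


Call 1:
  To C: 321.6 - 273.15 = 48.45
  To F: 48.45 * 9/5 + 32 = 119.21
  Round to 2 decimals: 119.21
  -> 119.21 F
Call 2:
  Input already in C: 23
  To F: 23 * 9/5 + 32 = 73.4
  Round to 2 decimals: 73.4
  -> 73.4 F
Call 1 (119.21 F)


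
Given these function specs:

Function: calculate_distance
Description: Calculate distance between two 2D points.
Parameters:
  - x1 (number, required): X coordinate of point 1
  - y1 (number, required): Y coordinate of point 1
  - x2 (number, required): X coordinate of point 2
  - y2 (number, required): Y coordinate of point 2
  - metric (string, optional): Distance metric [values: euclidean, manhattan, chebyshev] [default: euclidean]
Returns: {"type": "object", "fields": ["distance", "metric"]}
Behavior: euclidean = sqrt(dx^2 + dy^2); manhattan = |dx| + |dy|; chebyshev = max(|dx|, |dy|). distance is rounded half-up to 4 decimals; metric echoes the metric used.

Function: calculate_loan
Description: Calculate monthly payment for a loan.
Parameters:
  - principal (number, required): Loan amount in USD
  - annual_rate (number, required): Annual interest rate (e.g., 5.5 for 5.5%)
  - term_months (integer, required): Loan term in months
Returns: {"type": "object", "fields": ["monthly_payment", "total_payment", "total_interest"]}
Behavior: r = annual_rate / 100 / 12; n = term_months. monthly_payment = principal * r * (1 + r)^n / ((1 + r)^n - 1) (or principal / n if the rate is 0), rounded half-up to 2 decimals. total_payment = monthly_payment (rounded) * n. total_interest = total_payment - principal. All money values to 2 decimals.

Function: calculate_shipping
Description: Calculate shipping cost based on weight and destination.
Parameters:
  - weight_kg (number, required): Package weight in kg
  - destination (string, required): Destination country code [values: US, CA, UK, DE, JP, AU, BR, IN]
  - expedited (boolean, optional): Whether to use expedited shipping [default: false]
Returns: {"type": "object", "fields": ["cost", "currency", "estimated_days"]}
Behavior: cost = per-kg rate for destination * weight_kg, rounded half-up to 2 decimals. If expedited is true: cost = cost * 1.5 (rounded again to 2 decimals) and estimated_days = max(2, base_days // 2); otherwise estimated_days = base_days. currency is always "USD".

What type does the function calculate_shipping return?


The calculate_shipping spec declares Returns: {"type": "object", "fields": ["cost", "currency", "estimated_days"]}
Type:
object


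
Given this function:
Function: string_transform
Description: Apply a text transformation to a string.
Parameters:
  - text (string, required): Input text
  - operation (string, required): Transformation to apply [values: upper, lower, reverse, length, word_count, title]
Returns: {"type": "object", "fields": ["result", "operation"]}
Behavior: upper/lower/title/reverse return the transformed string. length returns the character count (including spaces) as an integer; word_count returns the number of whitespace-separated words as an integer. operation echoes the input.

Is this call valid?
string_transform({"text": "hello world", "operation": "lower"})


Checking all required parameters present and types match... All valid.
Valid


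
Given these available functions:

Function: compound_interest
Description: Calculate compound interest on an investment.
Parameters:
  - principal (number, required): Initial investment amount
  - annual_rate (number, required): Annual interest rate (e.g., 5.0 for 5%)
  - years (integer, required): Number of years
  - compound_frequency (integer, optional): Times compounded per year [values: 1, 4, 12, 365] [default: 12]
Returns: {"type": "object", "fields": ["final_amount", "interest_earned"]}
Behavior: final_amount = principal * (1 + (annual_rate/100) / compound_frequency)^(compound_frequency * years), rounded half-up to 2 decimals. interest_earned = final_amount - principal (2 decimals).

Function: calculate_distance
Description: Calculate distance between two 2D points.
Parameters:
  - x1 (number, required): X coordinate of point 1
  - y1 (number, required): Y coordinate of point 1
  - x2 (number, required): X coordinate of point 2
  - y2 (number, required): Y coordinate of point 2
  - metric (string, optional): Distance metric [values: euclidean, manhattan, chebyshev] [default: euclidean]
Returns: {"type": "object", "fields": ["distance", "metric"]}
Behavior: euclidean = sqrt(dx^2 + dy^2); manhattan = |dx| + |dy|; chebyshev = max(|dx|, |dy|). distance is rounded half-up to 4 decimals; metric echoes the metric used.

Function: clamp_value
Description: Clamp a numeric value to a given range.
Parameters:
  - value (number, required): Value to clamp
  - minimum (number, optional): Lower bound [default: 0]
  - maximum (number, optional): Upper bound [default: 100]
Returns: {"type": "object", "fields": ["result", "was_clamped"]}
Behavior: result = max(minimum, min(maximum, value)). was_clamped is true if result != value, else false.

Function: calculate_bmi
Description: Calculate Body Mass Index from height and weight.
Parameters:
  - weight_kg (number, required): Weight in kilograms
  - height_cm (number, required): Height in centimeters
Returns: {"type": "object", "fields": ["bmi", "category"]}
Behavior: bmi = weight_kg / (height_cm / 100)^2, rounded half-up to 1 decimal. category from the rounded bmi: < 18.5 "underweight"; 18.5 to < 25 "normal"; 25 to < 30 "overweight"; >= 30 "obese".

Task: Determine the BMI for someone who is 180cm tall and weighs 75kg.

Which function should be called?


The task needs a function whose description is: Calculate Body Mass Index from height and weight.
calculate_bmi


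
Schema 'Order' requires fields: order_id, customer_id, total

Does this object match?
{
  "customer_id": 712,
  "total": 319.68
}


Checking required fields...
Missing: order_id
Invalid - missing required field 'order_id'


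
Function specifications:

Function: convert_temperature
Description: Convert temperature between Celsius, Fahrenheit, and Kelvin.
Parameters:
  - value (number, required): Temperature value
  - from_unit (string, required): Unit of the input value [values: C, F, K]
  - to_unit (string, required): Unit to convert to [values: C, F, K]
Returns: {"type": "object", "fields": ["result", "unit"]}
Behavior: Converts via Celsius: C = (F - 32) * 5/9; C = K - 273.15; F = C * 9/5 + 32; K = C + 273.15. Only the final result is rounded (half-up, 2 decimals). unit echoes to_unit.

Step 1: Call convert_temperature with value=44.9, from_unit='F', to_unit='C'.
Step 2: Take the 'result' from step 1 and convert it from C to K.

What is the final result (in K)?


Step 1: convert_temperature(value=44.9, from_unit=F, to_unit=C)
  To C: (44.9 - 32) * 5/9 = 7.166667
  Target is C: 7.166667
  Round to 2 decimals: 7.17
  -> result = 7.17 C
Step 2: convert_temperature(value=7.17, from_unit=C, to_unit=K)
  Input already in C: 7.17
  To K: 7.17 + 273.15 = 280.32
  Round to 2 decimals: 280.32
  -> result = 280.32 K
280.32 K


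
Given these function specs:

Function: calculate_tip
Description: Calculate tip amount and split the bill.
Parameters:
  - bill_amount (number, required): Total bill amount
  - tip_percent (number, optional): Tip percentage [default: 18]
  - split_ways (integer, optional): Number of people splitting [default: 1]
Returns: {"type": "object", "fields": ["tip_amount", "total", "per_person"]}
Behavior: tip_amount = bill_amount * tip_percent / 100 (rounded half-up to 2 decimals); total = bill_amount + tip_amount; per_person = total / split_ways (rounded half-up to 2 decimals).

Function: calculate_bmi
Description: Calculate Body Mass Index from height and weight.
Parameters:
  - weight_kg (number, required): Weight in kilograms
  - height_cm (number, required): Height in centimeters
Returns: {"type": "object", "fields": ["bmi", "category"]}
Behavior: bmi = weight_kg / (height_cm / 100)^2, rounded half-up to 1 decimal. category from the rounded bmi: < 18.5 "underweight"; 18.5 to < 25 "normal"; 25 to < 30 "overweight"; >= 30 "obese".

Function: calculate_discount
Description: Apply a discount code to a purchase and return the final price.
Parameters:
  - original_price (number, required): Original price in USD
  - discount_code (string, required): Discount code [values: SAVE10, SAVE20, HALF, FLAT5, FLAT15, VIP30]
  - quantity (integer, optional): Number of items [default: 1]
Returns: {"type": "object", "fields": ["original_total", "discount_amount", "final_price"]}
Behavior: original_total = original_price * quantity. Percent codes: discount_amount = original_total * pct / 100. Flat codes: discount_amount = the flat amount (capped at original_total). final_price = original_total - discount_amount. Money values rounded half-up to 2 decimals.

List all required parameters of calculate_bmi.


Parameters of calculate_bmi and their required/optional flag:
  weight_kg: required
  height_cm: required
height_cm, weight_kg


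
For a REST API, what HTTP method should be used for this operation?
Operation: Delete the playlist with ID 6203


GET = read, POST = create, PUT = update/replace, DELETE = remove
This operation is a removal.
DELETE


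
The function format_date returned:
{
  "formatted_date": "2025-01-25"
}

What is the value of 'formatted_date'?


2025-01-25


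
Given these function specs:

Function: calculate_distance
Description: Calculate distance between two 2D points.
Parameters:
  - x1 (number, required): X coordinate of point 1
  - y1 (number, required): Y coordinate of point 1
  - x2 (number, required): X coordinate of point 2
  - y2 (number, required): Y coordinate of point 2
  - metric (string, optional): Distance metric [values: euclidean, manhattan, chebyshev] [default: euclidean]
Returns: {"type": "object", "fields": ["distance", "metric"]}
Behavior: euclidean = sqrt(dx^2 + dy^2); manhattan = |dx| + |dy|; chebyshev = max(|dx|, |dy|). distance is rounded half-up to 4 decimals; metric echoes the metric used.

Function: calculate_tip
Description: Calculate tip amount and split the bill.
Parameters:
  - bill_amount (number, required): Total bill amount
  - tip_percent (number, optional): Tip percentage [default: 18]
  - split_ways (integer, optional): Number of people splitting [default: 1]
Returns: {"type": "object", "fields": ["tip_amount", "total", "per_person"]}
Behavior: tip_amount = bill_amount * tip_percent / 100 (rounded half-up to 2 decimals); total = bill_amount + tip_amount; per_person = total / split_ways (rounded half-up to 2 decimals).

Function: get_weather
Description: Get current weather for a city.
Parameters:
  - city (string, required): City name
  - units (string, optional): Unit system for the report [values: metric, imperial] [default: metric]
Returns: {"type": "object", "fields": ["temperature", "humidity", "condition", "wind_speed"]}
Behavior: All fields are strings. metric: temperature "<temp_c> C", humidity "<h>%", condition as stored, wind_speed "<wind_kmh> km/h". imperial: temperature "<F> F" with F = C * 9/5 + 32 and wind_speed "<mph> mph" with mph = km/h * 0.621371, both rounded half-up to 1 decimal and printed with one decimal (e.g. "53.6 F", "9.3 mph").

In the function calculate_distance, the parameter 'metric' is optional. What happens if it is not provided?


The calculate_distance spec declares:
  - metric (string, optional): Distance metric [values: euclidean, manhattan, chebyshev] [default: euclidean]
It defaults to euclidean


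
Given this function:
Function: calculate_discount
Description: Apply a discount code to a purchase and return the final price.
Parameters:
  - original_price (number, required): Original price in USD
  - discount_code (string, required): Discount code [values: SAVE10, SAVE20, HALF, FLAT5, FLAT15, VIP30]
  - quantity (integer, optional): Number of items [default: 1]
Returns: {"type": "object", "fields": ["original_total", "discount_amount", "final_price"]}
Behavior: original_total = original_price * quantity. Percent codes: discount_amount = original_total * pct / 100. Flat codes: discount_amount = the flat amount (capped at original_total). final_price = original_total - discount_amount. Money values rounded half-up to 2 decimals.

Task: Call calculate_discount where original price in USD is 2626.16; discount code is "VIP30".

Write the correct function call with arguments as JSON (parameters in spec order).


Mapping each described value to its parameter name:
  'Original price in USD' -> original_price = 2626.16
  'Discount code' -> discount_code = "VIP30"
calculate_discount({"original_price": 2626.16, "discount_code": "VIP30"})


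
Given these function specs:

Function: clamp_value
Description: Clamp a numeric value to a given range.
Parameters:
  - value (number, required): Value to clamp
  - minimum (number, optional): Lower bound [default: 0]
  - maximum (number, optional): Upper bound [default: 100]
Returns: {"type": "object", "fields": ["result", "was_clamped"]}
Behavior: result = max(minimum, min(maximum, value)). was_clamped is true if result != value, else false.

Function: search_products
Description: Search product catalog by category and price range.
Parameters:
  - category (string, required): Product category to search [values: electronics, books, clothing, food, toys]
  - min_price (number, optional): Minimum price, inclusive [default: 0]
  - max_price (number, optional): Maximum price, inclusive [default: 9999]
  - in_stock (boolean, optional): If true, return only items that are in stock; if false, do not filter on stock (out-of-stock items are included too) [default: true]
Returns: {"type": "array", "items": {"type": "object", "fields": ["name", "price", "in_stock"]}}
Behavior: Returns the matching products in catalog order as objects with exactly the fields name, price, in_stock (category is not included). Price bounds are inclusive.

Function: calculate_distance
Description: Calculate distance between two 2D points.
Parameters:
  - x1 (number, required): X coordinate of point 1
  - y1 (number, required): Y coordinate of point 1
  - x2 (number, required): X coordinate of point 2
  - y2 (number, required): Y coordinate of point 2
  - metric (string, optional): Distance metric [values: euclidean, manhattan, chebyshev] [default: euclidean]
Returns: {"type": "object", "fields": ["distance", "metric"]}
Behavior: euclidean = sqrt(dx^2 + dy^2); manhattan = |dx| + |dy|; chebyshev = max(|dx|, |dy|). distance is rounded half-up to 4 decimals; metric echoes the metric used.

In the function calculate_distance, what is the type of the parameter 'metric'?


The calculate_distance spec declares:
  - metric (string, optional): Distance metric [values: euclidean, manhattan, chebyshev] [default: euclidean]
Type:
string


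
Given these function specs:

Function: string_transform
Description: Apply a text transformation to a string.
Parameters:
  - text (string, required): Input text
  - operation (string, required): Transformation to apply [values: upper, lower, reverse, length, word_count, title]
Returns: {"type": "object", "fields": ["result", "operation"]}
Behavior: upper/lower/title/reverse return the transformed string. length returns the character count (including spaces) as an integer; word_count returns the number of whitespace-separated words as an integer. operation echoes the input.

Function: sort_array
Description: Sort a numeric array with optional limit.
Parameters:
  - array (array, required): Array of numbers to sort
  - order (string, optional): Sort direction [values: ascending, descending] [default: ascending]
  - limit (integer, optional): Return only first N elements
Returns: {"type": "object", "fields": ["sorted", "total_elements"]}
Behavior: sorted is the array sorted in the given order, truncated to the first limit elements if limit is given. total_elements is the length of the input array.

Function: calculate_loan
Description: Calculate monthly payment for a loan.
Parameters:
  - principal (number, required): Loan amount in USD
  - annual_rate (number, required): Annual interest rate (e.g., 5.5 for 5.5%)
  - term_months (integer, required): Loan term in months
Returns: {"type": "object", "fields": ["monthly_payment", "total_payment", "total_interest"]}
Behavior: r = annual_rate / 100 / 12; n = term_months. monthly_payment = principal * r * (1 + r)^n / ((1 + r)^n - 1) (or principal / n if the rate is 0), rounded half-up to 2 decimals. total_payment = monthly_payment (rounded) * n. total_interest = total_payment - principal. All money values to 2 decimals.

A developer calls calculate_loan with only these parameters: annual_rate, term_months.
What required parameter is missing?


Required parameters: principal, annual_rate, term_months
Provided: annual_rate, term_months
Missing: principal
principal


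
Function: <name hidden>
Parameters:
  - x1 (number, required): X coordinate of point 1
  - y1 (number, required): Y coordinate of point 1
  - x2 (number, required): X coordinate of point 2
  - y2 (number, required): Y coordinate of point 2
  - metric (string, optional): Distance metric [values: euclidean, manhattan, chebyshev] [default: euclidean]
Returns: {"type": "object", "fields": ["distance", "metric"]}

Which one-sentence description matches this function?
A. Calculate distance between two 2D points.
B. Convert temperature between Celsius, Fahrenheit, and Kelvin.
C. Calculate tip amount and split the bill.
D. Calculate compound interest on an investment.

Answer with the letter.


Parameters x1, y1, x2, y2, metric and return ["distance", "metric"] fit: Calculate distance between two 2D points.
A


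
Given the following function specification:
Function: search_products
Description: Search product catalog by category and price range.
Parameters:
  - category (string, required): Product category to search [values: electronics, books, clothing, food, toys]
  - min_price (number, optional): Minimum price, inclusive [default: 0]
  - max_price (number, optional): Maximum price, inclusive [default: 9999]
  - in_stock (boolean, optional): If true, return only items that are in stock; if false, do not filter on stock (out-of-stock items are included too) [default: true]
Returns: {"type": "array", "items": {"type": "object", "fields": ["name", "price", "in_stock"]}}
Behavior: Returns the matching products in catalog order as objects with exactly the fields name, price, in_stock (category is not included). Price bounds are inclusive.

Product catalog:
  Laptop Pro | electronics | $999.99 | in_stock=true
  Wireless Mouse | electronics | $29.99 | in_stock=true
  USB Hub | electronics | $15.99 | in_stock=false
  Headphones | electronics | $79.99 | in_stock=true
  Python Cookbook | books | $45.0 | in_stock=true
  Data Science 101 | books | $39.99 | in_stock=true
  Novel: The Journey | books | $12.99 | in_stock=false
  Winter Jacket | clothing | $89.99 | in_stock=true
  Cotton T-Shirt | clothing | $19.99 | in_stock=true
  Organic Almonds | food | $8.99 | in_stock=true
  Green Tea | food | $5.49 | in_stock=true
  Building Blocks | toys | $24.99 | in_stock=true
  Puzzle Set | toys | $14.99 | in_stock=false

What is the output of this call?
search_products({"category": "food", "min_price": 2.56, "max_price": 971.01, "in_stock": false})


Filter: category=food, 2.56 <= price <= 971.01, in_stock=false so stock is not filtered
  Organic Almonds ($8.99): keep
  Green Tea ($5.49): keep
Output:
[{"name": "Organic Almonds", "price": 8.99, "in_stock": true}, {"name": "Green Tea", "price": 5.49, "in_stock": true}]


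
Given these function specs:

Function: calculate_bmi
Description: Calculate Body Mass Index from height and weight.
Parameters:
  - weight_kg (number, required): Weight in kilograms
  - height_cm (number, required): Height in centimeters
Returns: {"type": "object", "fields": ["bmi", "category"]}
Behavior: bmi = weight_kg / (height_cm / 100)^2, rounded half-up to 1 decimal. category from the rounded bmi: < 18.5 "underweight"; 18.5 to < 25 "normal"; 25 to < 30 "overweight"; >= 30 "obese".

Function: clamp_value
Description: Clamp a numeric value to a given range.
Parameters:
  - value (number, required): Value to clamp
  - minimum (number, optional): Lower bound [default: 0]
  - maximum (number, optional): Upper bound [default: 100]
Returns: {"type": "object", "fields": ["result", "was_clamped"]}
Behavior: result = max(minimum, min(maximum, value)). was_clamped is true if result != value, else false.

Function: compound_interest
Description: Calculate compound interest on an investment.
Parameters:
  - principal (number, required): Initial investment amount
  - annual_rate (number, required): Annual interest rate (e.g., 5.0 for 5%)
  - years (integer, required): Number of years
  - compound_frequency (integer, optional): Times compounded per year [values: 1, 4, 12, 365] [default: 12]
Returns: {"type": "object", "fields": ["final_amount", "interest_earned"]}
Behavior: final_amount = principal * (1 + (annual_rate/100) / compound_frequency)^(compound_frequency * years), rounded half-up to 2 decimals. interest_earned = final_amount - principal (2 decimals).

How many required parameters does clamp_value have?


Parameters of clamp_value: value (required), minimum (optional), maximum (optional)
Required count:
1


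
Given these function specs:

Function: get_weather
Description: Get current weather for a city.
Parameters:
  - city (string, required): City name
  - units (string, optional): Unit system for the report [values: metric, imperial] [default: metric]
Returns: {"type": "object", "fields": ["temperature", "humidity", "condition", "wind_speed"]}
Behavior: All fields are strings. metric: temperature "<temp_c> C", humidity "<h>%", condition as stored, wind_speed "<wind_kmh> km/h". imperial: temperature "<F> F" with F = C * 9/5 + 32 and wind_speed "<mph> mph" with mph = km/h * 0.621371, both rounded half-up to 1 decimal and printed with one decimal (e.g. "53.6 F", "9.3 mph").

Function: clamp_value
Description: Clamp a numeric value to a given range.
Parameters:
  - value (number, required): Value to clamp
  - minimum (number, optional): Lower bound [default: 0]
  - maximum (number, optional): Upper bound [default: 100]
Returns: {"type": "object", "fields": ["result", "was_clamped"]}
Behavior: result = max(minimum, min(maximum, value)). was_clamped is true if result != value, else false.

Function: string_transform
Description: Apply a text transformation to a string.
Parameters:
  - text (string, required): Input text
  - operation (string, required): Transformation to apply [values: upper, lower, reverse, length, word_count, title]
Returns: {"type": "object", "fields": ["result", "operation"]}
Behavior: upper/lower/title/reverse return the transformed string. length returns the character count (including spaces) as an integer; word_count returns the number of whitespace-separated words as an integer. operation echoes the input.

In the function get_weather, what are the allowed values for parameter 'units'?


The get_weather spec declares:
  - units (string, optional): Unit system for the report [values: metric, imperial] [default: metric]
Allowed values:
metric, imperial


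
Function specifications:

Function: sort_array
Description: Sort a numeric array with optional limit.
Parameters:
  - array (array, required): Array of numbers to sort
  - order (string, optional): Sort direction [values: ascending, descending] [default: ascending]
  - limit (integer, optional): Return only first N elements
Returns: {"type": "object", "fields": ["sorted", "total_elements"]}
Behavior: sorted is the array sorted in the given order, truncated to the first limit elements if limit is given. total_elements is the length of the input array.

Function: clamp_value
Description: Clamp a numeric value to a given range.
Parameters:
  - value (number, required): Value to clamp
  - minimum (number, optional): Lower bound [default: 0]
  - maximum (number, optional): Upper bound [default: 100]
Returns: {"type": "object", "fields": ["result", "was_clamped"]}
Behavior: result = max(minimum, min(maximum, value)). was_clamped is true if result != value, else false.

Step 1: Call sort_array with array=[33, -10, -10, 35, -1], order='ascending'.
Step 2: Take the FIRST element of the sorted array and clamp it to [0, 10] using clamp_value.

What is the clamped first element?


Step 1: sort_array(order=ascending)
  sorted: [-10, -10, -1, 33, 35]
  -> first element = -10
Step 2: clamp_value(value=-10, minimum=0, maximum=10)
  result = max(0, min(10, -10)) = max(0, -10) = 0
  was_clamped = (0 != -10) = true
  -> result = 0
0


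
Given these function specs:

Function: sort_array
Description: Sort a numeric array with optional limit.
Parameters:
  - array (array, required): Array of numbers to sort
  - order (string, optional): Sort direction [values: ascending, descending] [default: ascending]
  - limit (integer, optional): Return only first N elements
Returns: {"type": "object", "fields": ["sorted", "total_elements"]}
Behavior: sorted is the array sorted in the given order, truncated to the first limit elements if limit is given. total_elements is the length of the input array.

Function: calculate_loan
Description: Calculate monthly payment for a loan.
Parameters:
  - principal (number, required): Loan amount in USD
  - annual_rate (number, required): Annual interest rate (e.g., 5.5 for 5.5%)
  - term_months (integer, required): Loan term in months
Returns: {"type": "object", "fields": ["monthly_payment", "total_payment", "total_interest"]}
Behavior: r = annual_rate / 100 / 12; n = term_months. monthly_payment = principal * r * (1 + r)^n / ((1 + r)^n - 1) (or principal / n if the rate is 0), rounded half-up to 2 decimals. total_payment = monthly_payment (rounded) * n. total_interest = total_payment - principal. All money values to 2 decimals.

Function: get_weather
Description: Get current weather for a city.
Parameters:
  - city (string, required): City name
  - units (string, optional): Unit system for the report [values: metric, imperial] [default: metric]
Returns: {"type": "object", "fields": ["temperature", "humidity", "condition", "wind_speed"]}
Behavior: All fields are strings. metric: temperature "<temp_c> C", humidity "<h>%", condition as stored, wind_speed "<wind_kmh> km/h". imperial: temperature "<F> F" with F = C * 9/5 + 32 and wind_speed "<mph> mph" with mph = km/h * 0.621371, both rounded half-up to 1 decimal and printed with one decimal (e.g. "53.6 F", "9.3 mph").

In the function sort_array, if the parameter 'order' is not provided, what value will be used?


The sort_array spec declares:
  - order (string, optional): Sort direction [values: ascending, descending] [default: ascending]
Default:
ascending


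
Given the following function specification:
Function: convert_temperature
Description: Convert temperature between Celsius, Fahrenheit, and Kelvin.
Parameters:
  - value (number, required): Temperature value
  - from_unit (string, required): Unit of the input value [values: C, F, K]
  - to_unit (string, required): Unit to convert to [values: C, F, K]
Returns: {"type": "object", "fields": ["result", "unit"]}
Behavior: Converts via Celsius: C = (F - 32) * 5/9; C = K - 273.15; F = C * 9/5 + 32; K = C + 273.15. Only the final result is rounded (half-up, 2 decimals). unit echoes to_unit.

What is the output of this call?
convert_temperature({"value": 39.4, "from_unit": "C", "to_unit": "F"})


Input already in C: 39.4
To F: 39.4 * 9/5 + 32 = 102.92
Round to 2 decimals: 102.92
Output:
{"result": 102.92, "unit": "F"}


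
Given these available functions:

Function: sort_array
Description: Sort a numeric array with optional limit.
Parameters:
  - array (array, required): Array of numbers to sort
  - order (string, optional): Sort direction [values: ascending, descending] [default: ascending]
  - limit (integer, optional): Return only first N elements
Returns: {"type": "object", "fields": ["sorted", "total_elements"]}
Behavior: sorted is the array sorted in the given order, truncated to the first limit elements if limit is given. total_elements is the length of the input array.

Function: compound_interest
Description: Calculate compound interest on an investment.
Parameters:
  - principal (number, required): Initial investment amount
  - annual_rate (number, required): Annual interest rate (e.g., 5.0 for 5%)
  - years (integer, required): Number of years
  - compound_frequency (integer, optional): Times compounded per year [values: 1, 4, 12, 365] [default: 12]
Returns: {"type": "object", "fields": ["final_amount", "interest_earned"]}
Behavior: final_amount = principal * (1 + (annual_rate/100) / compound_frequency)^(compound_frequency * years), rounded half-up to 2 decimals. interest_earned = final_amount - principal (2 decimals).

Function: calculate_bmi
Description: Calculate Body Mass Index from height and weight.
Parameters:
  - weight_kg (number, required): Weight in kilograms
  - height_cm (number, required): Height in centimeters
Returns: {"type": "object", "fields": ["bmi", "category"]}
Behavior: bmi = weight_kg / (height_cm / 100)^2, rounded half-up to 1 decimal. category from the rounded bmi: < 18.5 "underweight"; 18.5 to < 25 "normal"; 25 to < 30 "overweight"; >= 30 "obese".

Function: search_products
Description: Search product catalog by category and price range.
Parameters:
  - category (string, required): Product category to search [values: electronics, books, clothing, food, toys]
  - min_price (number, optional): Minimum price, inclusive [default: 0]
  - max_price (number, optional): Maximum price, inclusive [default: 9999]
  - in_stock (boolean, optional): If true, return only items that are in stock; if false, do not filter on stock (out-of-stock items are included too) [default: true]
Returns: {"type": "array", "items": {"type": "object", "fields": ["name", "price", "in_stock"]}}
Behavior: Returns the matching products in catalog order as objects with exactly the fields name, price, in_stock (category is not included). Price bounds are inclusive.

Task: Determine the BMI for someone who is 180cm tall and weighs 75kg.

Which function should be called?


The task needs a function whose description is: Calculate Body Mass Index from height and weight.
calculate_bmi


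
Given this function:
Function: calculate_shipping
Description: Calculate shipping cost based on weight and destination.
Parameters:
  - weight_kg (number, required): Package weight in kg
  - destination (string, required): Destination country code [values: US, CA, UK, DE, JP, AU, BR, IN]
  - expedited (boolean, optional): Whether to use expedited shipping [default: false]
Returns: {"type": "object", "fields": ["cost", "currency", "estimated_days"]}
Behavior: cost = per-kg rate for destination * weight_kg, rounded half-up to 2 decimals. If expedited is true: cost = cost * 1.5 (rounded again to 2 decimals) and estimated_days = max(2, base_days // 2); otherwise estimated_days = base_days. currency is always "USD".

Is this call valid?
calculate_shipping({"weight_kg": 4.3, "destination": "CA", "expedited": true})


Checking all required parameters present and types match... All valid.
Valid


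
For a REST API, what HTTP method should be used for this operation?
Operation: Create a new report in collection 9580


GET = read, POST = create, PUT = update/replace, DELETE = remove
This operation is a create.
POST


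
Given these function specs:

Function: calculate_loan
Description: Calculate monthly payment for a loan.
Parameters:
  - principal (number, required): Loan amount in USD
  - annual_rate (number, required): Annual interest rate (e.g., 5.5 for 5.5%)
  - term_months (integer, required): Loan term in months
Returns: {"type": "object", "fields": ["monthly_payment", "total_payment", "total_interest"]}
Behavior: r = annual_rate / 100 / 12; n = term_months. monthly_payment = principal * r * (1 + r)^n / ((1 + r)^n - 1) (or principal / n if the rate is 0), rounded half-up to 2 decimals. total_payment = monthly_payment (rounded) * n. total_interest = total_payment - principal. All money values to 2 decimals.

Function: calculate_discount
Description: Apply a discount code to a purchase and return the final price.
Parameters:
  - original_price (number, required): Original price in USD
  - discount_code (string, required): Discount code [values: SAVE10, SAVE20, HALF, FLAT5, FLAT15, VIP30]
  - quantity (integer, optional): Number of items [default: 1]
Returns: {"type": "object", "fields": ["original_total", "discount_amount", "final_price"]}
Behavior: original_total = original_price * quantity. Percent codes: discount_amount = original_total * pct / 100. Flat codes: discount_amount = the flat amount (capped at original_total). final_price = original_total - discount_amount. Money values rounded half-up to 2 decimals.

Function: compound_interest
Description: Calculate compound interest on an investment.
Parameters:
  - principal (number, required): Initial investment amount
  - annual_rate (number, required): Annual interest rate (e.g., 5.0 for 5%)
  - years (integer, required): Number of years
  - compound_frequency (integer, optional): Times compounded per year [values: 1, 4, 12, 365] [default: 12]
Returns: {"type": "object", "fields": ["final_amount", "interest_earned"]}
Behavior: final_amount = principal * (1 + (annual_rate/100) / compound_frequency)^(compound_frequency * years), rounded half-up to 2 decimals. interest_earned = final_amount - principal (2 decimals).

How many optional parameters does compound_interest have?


Parameters of compound_interest: principal (required), annual_rate (required), years (required), compound_frequency (optional)
Optional count:
1


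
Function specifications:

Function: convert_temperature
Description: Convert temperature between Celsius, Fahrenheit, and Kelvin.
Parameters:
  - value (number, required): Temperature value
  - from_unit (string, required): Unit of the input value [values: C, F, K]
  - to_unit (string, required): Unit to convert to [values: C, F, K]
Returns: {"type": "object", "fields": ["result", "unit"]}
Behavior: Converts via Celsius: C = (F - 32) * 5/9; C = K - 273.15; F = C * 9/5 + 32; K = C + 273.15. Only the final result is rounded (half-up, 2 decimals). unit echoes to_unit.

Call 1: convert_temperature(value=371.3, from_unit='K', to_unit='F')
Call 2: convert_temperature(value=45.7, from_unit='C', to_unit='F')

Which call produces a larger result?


Call 1:
  To C: 371.3 - 273.15 = 98.15
  To F: 98.15 * 9/5 + 32 = 208.67
  Round to 2 decimals: 208.67
  -> 208.67 F
Call 2:
  Input already in C: 45.7
  To F: 45.7 * 9/5 + 32 = 114.26
  Round to 2 decimals: 114.26
  -> 114.26 F
Call 1 (208.67 F)


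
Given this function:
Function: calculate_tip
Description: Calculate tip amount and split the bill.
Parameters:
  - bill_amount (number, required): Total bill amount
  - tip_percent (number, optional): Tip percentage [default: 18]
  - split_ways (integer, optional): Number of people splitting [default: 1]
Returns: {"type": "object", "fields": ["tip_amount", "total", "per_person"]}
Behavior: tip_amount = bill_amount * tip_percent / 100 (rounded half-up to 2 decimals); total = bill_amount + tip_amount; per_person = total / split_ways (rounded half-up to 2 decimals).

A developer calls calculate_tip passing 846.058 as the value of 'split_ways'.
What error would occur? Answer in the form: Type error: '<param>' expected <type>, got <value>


Spec: 'split_ways' is declared as integer; 846.058 is a non-integer number.
Type error: 'split_ways' expected integer, got 846.058


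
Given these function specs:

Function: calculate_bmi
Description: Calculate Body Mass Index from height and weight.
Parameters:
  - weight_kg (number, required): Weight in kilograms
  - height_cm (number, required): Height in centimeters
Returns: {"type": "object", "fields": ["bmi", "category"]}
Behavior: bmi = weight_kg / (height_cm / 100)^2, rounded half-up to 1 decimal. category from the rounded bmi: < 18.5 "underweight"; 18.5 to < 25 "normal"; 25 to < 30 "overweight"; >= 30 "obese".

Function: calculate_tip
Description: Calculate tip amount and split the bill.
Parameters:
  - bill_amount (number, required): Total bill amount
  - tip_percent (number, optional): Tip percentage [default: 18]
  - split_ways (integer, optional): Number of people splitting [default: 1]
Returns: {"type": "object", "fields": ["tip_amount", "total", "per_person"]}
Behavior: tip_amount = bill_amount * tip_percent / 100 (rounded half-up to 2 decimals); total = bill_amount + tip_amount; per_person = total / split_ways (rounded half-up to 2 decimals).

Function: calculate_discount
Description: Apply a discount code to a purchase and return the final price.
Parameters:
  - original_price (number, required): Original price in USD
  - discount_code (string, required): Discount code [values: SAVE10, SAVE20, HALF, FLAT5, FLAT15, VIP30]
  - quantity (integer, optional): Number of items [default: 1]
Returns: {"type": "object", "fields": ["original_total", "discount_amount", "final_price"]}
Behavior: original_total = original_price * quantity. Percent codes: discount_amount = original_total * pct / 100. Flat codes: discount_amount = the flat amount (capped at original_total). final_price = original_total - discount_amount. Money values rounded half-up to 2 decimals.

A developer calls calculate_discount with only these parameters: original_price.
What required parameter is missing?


Required parameters: original_price, discount_code
Provided: original_price
Missing: discount_code
discount_code


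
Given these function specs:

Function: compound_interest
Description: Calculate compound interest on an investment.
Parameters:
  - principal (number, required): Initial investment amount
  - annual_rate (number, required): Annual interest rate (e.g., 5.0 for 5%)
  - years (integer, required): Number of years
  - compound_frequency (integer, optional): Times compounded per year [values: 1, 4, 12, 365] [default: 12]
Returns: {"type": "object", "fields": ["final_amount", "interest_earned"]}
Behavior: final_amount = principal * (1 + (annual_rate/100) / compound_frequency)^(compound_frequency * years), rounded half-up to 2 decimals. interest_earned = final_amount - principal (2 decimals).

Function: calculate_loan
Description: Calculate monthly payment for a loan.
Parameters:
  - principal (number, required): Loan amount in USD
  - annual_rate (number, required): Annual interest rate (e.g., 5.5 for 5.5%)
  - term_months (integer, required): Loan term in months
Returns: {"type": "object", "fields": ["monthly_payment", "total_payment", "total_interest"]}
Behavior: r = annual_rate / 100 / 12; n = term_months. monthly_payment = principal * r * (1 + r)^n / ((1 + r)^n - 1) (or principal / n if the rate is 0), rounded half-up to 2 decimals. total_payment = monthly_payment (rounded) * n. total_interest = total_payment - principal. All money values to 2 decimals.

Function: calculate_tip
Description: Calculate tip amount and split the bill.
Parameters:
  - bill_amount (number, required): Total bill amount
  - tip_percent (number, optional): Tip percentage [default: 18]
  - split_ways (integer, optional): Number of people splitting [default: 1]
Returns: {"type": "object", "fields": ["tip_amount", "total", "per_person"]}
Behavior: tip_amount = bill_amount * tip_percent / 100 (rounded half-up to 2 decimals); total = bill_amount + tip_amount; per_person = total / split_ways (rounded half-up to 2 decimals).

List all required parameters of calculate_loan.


Parameters of calculate_loan and their required/optional flag:
  principal: required
  annual_rate: required
  term_months: required
annual_rate, principal, term_months
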